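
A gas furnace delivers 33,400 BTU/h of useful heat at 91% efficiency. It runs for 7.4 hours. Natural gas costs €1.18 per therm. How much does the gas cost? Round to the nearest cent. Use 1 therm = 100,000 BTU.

Heat delivered = 33,400 BTU/h × 7.4 h = 247,160 BTU
Gas input = 247,160 / 0.91 = 271,604 BTU
= 271,604 / 100,000 = 2.716 therm
Cost = 2.716 × €1.18/therm = €3.20

€3.20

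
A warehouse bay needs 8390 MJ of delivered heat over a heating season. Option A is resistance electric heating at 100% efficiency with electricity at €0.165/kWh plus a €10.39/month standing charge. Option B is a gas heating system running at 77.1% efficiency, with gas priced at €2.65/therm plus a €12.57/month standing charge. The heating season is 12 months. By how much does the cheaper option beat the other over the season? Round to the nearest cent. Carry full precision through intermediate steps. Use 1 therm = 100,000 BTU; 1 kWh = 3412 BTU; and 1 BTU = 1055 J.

€85.08

Heat load = 8390 MJ = 8,390,000,000 J / 1055 = 7,952,607 BTU
Gas: input = 7,952,607 / 0.771 = 10,314,665 BTU = 103.1 therm → 103.1 × €2.65 = €273.34; + 12 × €12.57 standing = €424.18
Electric: 7,952,607 BTU / 3412 = 2,331 kWh → × €0.165 = €384.58; + 12 × €10.39 standing = €509.26
Difference = |€424.18 − €509.26| = €85.08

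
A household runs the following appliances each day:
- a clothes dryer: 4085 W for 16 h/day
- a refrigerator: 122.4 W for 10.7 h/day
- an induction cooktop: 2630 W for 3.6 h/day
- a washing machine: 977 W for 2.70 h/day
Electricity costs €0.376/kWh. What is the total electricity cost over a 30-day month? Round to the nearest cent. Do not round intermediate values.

clothes dryer: 4085 W × 16 h × 30 d = 1,960,800 Wh = 1,961 kWh
refrigerator: 122.4 W × 10.7 h × 30 d = 39,290 Wh = 39.29 kWh
induction cooktop: 2630 W × 3.6 h × 30 d = 284,040 Wh = 284 kWh
washing machine: 977 W × 2.70 h × 30 d = 79,137 Wh = 79.14 kWh
Total energy = 1,961 + 39.29 + 284 + 79.14 = 2,363 kWh
Cost = 2,363 kWh × €0.376 = €888.59

€888.59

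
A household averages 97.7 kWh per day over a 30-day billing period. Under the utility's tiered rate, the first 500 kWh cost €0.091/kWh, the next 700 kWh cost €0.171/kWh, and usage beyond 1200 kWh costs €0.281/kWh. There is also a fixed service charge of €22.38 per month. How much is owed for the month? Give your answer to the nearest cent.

€673.99

Usage = 97.7 kWh/day × 30 days = 2931 kWh
First 500 kWh × €0.091 = €45.50
Next 700 kWh × €0.171 = €119.70
Remaining 1731 kWh × €0.281 = €486.41
Energy charge = €651.61; + service €22.38 = €673.99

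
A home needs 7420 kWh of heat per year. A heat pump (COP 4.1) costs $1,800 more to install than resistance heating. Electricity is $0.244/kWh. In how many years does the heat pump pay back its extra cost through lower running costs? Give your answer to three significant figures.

Resistance: 7420 kWh × $0.244 = $1,810.48/yr
Heat pump: 7420 / 4.1 = 1810 kWh in → × $0.244 = $441.58/yr
Annual savings = $1,368.90
Payback = $1,800 / $1,368.90 = 1.31 years

1.31 years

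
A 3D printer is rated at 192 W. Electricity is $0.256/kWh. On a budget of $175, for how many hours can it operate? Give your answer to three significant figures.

Energy budget = $175 / $0.256 per kWh = 683.6 kWh = 683,594 Wh
Runtime = 683,594 Wh / 192 W = 3,560 h

3560 h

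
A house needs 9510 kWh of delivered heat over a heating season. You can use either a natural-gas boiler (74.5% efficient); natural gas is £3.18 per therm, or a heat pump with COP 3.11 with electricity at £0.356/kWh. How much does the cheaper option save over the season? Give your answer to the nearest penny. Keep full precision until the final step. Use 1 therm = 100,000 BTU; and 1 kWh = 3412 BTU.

Heat load = 9510 kWh × 3412 = 32,448,120 BTU
Gas: input = 32,448,120 / 0.745 = 43,554,523 BTU = 435.5 therm → 435.5 × £3.18 = £1,385.03
Heat pump: 32,448,120 BTU / 3412 = 9,510 kWh heat; / 3.11 = 3,058 kWh in → × £0.356 = £1,088.60
Difference = |£1,385.03 − £1,088.60| = £296.43

£296.43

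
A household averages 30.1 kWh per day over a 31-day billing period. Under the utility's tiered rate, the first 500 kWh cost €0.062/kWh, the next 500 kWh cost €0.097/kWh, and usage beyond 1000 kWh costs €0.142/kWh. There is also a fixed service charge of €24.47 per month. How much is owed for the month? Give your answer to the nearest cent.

Usage = 30.1 kWh/day × 31 days = 933.1 kWh
First 500 kWh × €0.062 = €31.00
Next 433.1 kWh × €0.097 = €42.01
Remaining tier: 0 kWh (not reached)
Energy charge = €73.01; + service €24.47 = €97.48

€97.48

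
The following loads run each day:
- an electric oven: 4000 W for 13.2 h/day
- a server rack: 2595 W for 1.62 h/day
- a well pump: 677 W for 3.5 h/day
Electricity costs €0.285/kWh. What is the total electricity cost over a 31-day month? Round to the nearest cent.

€524.56

electric oven: 4000 W × 13.2 h × 31 d = 1,636,800 Wh = 1,637 kWh
server rack: 2595 W × 1.62 h × 31 d = 130,321 Wh = 130.3 kWh
well pump: 677 W × 3.5 h × 31 d = 73,454 Wh = 73.45 kWh
Total energy = 1,637 + 130.3 + 73.45 = 1,841 kWh
Cost = 1,841 kWh × €0.285 = €524.56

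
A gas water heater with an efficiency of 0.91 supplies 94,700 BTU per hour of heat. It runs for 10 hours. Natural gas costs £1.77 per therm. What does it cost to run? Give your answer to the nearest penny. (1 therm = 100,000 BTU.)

£18.42

Heat delivered = 94,700 BTU/h × 10 h = 947,000 BTU
Gas input = 947,000 / 0.91 = 1,040,659 BTU
= 1,040,659 / 100,000 = 10.41 therm
Cost = 10.41 × £1.77/therm = £18.42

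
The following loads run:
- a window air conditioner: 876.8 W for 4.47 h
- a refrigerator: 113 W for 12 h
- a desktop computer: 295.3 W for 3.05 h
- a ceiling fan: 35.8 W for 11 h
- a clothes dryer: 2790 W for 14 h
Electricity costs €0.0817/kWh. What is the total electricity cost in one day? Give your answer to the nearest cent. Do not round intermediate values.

window air conditioner: 876.8 W × 4.47 h = 3,919 Wh = 3.919 kWh
refrigerator: 113 W × 12 h = 1,356 Wh = 1.356 kWh
desktop computer: 295.3 W × 3.05 h = 901 Wh = 0.9007 kWh
ceiling fan: 35.8 W × 11 h = 394 Wh = 0.3938 kWh
clothes dryer: 2790 W × 14 h = 39,060 Wh = 39.06 kWh
Total energy = 3.919 + 1.356 + 0.9007 + 0.3938 + 39.06 = 45.63 kWh
Cost = 45.63 kWh × €0.0817 = €3.73

€3.73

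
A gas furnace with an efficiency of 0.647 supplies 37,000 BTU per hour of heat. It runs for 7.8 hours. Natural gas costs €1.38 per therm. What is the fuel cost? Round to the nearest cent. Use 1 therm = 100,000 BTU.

€6.16

Heat delivered = 37,000 BTU/h × 7.8 h = 288,600 BTU
Gas input = 288,600 / 0.647 = 446,059 BTU
= 446,059 / 100,000 = 4.461 therm
Cost = 4.461 × €1.38/therm = €6.16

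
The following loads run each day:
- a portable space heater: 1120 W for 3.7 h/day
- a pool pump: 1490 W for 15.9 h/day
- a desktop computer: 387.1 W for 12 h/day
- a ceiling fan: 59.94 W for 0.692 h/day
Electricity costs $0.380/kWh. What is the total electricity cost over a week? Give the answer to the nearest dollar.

portable space heater: 1120 W × 3.7 h × 7 d = 29,008 Wh = 29.01 kWh
pool pump: 1490 W × 15.9 h × 7 d = 165,837 Wh = 165.8 kWh
desktop computer: 387.1 W × 12 h × 7 d = 32,516 Wh = 32.52 kWh
ceiling fan: 59.94 W × 0.692 h × 7 d = 290 Wh = 0.2903 kWh
Total energy = 29.01 + 165.8 + 32.52 + 0.2903 = 227.7 kWh
Cost = 227.7 kWh × $0.380 = $86.51 ≈ $87

$87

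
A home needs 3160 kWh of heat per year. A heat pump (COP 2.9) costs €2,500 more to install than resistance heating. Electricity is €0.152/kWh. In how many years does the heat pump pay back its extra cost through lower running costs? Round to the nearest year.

8 years

Resistance: 3160 kWh × €0.152 = €480.32/yr
Heat pump: 3160 / 2.9 = 1090 kWh in → × €0.152 = €165.63/yr
Annual savings = €314.69
Payback = €2,500 / €314.69 = 7.94 years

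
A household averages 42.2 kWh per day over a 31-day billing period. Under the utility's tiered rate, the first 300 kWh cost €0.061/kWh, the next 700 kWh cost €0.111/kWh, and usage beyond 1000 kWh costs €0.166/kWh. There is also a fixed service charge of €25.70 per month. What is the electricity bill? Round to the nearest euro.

Usage = 42.2 kWh/day × 31 days = 1308.2 kWh
First 300 kWh × €0.061 = €18.30
Next 700 kWh × €0.111 = €77.70
Remaining 308.2 kWh × €0.166 = €51.16
Energy charge = €147.16; + service €25.70 = €172.86 ≈ €173

€173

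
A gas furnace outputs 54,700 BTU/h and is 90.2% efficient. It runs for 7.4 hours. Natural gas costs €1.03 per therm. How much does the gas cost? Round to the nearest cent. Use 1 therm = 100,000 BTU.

€4.62

Heat delivered = 54,700 BTU/h × 7.4 h = 404,780 BTU
Gas input = 404,780 / 0.902 = 448,758 BTU
= 448,758 / 100,000 = 4.488 therm
Cost = 4.488 × €1.03/therm = €4.62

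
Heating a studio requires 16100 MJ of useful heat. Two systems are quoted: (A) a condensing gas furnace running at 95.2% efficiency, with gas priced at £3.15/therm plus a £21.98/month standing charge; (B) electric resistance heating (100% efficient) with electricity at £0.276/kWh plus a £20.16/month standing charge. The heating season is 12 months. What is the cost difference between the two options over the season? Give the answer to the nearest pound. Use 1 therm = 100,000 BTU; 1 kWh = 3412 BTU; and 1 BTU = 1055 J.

Heat load = 16100 MJ = 16,100,000,000 J / 1055 = 15,260,664 BTU
Gas: input = 15,260,664 / 0.952 = 16,030,109 BTU = 160.3 therm → 160.3 × £3.15 = £504.95; + 12 × £21.98 standing = £768.71
Electric: 15,260,664 BTU / 3412 = 4,473 kWh → × £0.276 = £1,234.45; + 12 × £20.16 standing = £1,476.37
Difference = |£768.71 − £1,476.37| = £707.66 ≈ £708

£708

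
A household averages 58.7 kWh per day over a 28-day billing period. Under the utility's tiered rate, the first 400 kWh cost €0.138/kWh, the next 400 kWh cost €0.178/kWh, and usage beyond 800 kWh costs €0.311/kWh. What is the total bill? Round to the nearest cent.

€388.76

Usage = 58.7 kWh/day × 28 days = 1643.6 kWh
First 400 kWh × €0.138 = €55.20
Next 400 kWh × €0.178 = €71.20
Remaining 843.6 kWh × €0.311 = €262.36
Total = €388.76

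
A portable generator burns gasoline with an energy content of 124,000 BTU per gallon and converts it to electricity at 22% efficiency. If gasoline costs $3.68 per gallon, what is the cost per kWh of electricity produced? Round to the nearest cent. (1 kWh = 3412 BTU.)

Electrical output per gallon = 124,000 BTU × 0.22 / 3412 BTU/kWh = 7.995 kWh
Cost per kWh = $3.68 / 7.995 kWh = $0.460

$0.46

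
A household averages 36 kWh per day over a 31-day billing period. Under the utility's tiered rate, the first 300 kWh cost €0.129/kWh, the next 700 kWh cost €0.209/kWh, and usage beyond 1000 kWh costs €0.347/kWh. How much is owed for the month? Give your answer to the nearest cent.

€225.25

Usage = 36 kWh/day × 31 days = 1116 kWh
First 300 kWh × €0.129 = €38.70
Next 700 kWh × €0.209 = €146.30
Remaining 116 kWh × €0.347 = €40.25
Total = €225.25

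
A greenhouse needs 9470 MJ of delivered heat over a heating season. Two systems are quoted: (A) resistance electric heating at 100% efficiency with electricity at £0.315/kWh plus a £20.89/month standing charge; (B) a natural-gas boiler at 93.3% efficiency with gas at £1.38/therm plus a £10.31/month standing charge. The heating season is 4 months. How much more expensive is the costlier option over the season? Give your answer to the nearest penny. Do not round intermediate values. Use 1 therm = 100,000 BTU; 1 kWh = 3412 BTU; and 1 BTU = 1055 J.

Heat load = 9470 MJ = 9,470,000,000 J / 1055 = 8,976,303 BTU
Gas: input = 8,976,303 / 0.933 = 9,620,904 BTU = 96.21 therm → 96.21 × £1.38 = £132.77; + 4 × £10.31 standing = £174.01
Electric: 8,976,303 BTU / 3412 = 2,631 kWh → × £0.315 = £828.70; + 4 × £20.89 standing = £912.26
Difference = |£174.01 − £912.26| = £738.25

£738.25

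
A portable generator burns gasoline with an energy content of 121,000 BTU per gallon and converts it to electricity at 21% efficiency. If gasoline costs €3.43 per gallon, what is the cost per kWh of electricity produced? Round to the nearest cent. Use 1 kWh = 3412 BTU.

Electrical output per gallon = 121,000 BTU × 0.21 / 3412 BTU/kWh = 7.447 kWh
Cost per kWh = €3.43 / 7.447 kWh = €0.461

€0.46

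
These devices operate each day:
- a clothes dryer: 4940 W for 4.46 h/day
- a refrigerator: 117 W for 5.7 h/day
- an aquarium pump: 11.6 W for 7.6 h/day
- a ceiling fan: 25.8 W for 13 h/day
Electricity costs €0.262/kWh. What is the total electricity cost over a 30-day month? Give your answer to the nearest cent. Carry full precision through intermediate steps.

€181.75

clothes dryer: 4940 W × 4.46 h × 30 d = 660,972 Wh = 661 kWh
refrigerator: 117 W × 5.7 h × 30 d = 20,007 Wh = 20.01 kWh
aquarium pump: 11.6 W × 7.6 h × 30 d = 2,645 Wh = 2.645 kWh
ceiling fan: 25.8 W × 13 h × 30 d = 10,062 Wh = 10.06 kWh
Total energy = 661 + 20.01 + 2.645 + 10.06 = 693.7 kWh
Cost = 693.7 kWh × €0.262 = €181.75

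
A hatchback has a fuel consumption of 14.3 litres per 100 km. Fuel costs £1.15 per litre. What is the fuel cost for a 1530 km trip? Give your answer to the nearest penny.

Fuel = 14.3 L/100 km × 1530 km / 100 = 218.8 L
Cost = 218.8 L × £1.15/L = £251.61

£251.61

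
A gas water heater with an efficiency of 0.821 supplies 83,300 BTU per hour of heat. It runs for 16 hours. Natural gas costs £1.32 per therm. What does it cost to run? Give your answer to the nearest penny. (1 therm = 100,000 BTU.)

Heat delivered = 83,300 BTU/h × 16 h = 1,332,800 BTU
Gas input = 1,332,800 / 0.821 = 1,623,386 BTU
= 1,623,386 / 100,000 = 16.23 therm
Cost = 16.23 × £1.32/therm = £21.43

£21.43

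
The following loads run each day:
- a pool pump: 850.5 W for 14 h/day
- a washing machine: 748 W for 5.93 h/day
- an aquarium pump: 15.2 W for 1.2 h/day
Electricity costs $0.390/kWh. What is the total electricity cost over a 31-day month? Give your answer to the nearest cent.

pool pump: 850.5 W × 14 h × 31 d = 369,117 Wh = 369.1 kWh
washing machine: 748 W × 5.93 h × 31 d = 137,505 Wh = 137.5 kWh
aquarium pump: 15.2 W × 1.2 h × 31 d = 565 Wh = 0.5654 kWh
Total energy = 369.1 + 137.5 + 0.5654 = 507.2 kWh
Cost = 507.2 kWh × $0.390 = $197.80

$197.80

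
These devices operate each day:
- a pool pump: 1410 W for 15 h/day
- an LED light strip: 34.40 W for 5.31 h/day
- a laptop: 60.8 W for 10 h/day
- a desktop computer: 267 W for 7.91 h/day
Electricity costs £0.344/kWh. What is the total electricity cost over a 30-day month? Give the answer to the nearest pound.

£248

pool pump: 1410 W × 15 h × 30 d = 634,500 Wh = 634.5 kWh
LED light strip: 34.40 W × 5.31 h × 30 d = 5,480 Wh = 5.48 kWh
laptop: 60.8 W × 10 h × 30 d = 18,240 Wh = 18.24 kWh
desktop computer: 267 W × 7.91 h × 30 d = 63,359 Wh = 63.36 kWh
Total energy = 634.5 + 5.48 + 18.24 + 63.36 = 721.6 kWh
Cost = 721.6 kWh × £0.344 = £248.22 ≈ £248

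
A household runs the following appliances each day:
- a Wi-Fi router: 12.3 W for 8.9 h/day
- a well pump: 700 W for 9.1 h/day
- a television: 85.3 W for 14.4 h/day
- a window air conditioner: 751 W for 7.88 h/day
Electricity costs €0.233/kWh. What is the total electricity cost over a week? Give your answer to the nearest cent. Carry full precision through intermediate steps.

Wi-Fi router: 12.3 W × 8.9 h × 7 d = 766 Wh = 0.7663 kWh
well pump: 700 W × 9.1 h × 7 d = 44,590 Wh = 44.59 kWh
television: 85.3 W × 14.4 h × 7 d = 8,598 Wh = 8.598 kWh
window air conditioner: 751 W × 7.88 h × 7 d = 41,425 Wh = 41.43 kWh
Total energy = 0.7663 + 44.59 + 8.598 + 41.43 = 95.38 kWh
Cost = 95.38 kWh × €0.233 = €22.22

€22.22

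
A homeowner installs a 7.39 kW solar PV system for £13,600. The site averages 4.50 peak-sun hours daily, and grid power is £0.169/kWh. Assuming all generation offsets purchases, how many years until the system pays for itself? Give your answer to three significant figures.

6.63 years

Daily generation = 7.39 kW × 4.50 h = 33.25 kWh
Annual generation = 33.25 × 365 = 12138 kWh
Annual savings = 12138 × £0.169 = £2,051.33
Payback = £13,600 / £2,051.33 = 6.63 years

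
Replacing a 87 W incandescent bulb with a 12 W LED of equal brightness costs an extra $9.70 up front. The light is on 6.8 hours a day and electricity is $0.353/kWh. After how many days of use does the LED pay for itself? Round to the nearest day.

Power saved = 87 − 12 = 75 W
Daily energy saved = 75 W × 6.8 h = 510 Wh = 0.51 kWh
Daily savings = 0.51 × $0.353 = $0.1800
Payback = $9.70 / $0.1800 per day = 53.88 days

54 days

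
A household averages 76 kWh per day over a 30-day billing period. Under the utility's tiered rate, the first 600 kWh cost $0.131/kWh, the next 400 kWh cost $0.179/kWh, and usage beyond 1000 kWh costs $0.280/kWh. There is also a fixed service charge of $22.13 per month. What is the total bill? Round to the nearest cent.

$530.73

Usage = 76 kWh/day × 30 days = 2280 kWh
First 600 kWh × $0.131 = $78.60
Next 400 kWh × $0.179 = $71.60
Remaining 1280 kWh × $0.280 = $358.40
Energy charge = $508.60; + service $22.13 = $530.73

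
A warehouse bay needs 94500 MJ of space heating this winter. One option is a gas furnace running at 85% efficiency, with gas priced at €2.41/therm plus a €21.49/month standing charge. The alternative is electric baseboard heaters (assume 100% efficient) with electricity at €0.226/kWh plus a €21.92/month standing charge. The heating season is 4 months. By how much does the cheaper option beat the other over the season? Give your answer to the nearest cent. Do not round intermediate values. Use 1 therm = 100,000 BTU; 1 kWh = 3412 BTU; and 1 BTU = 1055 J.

€3395.11

Heat load = 94500 MJ = 94,500,000,000 J / 1055 = 89,573,460 BTU
Gas: input = 89,573,460 / 0.85 = 105,380,541 BTU = 1,054 therm → 1,054 × €2.41 = €2,539.67; + 4 × €21.49 standing = €2,625.63
Electric: 89,573,460 BTU / 3412 = 26,250 kWh → × €0.226 = €5,933.06; + 4 × €21.92 standing = €6,020.74
Difference = |€2,625.63 − €6,020.74| = €3,395.11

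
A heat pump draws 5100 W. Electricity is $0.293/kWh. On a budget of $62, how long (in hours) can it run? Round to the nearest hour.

41 h

Energy budget = $62 / $0.293 per kWh = 211.6 kWh = 211,604 Wh
Runtime = 211,604 Wh / 5100 W = 41.49 h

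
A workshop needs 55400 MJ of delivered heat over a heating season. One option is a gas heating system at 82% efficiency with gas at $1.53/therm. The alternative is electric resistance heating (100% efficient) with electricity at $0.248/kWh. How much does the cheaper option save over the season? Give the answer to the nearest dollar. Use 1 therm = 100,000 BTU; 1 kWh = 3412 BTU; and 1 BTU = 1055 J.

Heat load = 55400 MJ = 55,400,000,000 J / 1055 = 52,511,848 BTU
Gas: input = 52,511,848 / 0.82 = 64,038,839 BTU = 640.4 therm → 640.4 × $1.53 = $979.79
Electric: 52,511,848 BTU / 3412 = 15,390 kWh → × $0.248 = $3,816.80
Difference = |$979.79 − $3,816.80| = $2,837.01 ≈ $2837

$2837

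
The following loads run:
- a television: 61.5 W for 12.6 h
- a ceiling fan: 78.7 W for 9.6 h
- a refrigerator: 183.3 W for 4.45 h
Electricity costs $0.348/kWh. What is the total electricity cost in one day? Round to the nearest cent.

$0.82

television: 61.5 W × 12.6 h = 775 Wh = 0.7749 kWh
ceiling fan: 78.7 W × 9.6 h = 756 Wh = 0.7555 kWh
refrigerator: 183.3 W × 4.45 h = 816 Wh = 0.8157 kWh
Total energy = 0.7749 + 0.7555 + 0.8157 = 2.346 kWh
Cost = 2.346 kWh × $0.348 = $0.82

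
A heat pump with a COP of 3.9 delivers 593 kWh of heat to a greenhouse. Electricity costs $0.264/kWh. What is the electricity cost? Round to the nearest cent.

Electrical input = 593 kWh / 3.9 = 152.1 kWh
Cost = 152.1 × $0.264/kWh = $40.14

$40.14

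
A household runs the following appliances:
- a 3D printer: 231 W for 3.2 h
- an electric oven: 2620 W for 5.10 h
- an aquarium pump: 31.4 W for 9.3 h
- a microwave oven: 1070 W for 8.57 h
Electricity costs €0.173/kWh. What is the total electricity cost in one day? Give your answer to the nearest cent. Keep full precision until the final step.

€4.08

3D printer: 231 W × 3.2 h = 739 Wh = 0.7392 kWh
electric oven: 2620 W × 5.10 h = 13,362 Wh = 13.36 kWh
aquarium pump: 31.4 W × 9.3 h = 292 Wh = 0.292 kWh
microwave oven: 1070 W × 8.57 h = 9,170 Wh = 9.17 kWh
Total energy = 0.7392 + 13.36 + 0.292 + 9.17 = 23.56 kWh
Cost = 23.56 kWh × €0.173 = €4.08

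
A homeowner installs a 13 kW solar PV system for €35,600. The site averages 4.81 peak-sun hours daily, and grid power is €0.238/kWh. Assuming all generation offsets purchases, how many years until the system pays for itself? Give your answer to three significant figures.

Daily generation = 13 kW × 4.81 h = 62.53 kWh
Annual generation = 62.53 × 365 = 22823 kWh
Annual savings = 22823 × €0.238 = €5,431.98
Payback = €35,600 / €5,431.98 = 6.55 years

6.55 years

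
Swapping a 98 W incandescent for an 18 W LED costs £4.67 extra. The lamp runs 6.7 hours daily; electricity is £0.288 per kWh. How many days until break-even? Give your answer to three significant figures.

30.3 days

Power saved = 98 − 18 = 80 W
Daily energy saved = 80 W × 6.7 h = 536 Wh = 0.536 kWh
Daily savings = 0.536 × £0.288 = £0.1544
Payback = £4.67 / £0.1544 per day = 30.25 days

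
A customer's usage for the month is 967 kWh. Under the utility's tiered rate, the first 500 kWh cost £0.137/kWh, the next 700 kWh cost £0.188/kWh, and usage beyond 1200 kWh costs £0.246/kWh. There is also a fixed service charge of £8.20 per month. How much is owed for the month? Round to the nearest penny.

£164.50

First 500 kWh × £0.137 = £68.50
Next 467 kWh × £0.188 = £87.80
Remaining tier: 0 kWh (not reached)
Energy charge = £156.30; + service £8.20 = £164.50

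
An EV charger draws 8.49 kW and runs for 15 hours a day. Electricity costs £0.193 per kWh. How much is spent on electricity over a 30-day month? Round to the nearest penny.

£737.36

Energy = 8490 W × 15 h/day × 30 days = 3,820,500 Wh = 3,820 kWh
Cost = 3,820 kWh × £0.193/kWh = £737.36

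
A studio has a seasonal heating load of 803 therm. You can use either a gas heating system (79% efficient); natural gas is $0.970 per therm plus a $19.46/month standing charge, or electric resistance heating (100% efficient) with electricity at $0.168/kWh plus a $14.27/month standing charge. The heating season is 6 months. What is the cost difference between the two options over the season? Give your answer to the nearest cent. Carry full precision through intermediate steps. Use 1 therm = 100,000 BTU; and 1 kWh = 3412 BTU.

Heat load = 803 therm × 100,000 = 80,300,000 BTU
Gas: input = 80,300,000 / 0.79 = 101,645,570 BTU = 1,016 therm → 1,016 × $0.970 = $985.96; + 6 × $19.46 standing = $1,102.72
Electric: 80,300,000 BTU / 3412 = 23,530 kWh → × $0.168 = $3,953.81; + 6 × $14.27 standing = $4,039.43
Difference = |$1,102.72 − $4,039.43| = $2,936.71

$2936.71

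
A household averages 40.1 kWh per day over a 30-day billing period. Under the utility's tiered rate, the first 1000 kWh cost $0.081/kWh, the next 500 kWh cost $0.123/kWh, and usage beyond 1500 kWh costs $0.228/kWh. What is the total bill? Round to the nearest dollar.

$106

Usage = 40.1 kWh/day × 30 days = 1203 kWh
First 1000 kWh × $0.081 = $81.00
Next 203 kWh × $0.123 = $24.97
Remaining tier: 0 kWh (not reached)
Total = $105.97 ≈ $106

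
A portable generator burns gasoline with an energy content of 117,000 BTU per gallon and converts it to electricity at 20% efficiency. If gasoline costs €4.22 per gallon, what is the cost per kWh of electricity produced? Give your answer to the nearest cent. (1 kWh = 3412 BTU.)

Electrical output per gallon = 117,000 BTU × 0.20 / 3412 BTU/kWh = 6.858 kWh
Cost per kWh = €4.22 / 6.858 kWh = €0.615

€0.62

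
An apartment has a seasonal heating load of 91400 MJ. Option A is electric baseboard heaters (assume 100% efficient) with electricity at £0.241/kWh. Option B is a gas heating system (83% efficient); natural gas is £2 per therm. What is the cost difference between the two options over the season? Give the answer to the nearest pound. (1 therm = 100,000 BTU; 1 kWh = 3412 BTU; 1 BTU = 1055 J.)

Heat load = 91400 MJ = 91,400,000,000 J / 1055 = 86,635,071 BTU
Gas: input = 86,635,071 / 0.83 = 104,379,604 BTU = 1,044 therm → 1,044 × £2 = £2,087.59
Electric: 86,635,071 BTU / 3412 = 25,390 kWh → × £0.241 = £6,119.30
Difference = |£2,087.59 − £6,119.30| = £4,031.71 ≈ £4032

£4032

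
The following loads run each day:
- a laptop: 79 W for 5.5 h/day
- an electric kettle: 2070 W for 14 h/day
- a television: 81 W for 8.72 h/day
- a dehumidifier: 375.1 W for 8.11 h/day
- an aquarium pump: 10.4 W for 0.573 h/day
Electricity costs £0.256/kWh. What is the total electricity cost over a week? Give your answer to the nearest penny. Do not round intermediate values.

£59.44

laptop: 79 W × 5.5 h × 7 d = 3,042 Wh = 3.042 kWh
electric kettle: 2070 W × 14 h × 7 d = 202,860 Wh = 202.9 kWh
television: 81 W × 8.72 h × 7 d = 4,944 Wh = 4.944 kWh
dehumidifier: 375.1 W × 8.11 h × 7 d = 21,294 Wh = 21.29 kWh
aquarium pump: 10.4 W × 0.573 h × 7 d = 42 Wh = 0.04171 kWh
Total energy = 3.042 + 202.9 + 4.944 + 21.29 + 0.04171 = 232.2 kWh
Cost = 232.2 kWh × £0.256 = £59.44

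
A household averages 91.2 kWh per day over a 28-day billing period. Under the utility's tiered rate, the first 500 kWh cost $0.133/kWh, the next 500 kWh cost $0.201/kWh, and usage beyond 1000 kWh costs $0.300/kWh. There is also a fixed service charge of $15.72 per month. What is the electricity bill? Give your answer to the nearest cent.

Usage = 91.2 kWh/day × 28 days = 2553.6 kWh
First 500 kWh × $0.133 = $66.50
Next 500 kWh × $0.201 = $100.50
Remaining 1553.6 kWh × $0.300 = $466.08
Energy charge = $633.08; + service $15.72 = $648.80

$648.80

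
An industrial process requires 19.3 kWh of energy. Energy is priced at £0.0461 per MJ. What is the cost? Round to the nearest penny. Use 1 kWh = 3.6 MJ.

£3.20

19.3 kWh × (3.6 MJ/kWh) = 69.48 MJ
Cost = 69.48 MJ × £0.0461/MJ = £3.20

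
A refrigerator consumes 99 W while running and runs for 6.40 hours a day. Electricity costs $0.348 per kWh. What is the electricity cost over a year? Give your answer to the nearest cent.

Energy = 99 W × 6.40 h/day × 365 days = 231,264 Wh = 231.3 kWh
Cost = 231.3 kWh × $0.348/kWh = $80.48

$80.48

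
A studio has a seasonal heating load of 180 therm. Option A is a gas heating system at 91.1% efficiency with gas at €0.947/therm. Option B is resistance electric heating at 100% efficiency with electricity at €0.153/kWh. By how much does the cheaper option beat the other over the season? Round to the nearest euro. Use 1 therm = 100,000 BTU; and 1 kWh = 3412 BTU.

Heat load = 180 therm × 100,000 = 18,000,000 BTU
Gas: input = 18,000,000 / 0.911 = 19,758,507 BTU = 197.6 therm → 197.6 × €0.947 = €187.11
Electric: 18,000,000 BTU / 3412 = 5,275 kWh → × €0.153 = €807.15
Difference = |€187.11 − €807.15| = €620.04 ≈ €620

€620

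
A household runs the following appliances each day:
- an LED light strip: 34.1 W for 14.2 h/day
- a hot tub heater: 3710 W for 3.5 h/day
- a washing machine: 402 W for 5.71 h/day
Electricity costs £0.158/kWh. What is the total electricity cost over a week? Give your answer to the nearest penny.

LED light strip: 34.1 W × 14.2 h × 7 d = 3,390 Wh = 3.39 kWh
hot tub heater: 3710 W × 3.5 h × 7 d = 90,895 Wh = 90.89 kWh
washing machine: 402 W × 5.71 h × 7 d = 16,068 Wh = 16.07 kWh
Total energy = 3.39 + 90.89 + 16.07 = 110.4 kWh
Cost = 110.4 kWh × £0.158 = £17.44

£17.44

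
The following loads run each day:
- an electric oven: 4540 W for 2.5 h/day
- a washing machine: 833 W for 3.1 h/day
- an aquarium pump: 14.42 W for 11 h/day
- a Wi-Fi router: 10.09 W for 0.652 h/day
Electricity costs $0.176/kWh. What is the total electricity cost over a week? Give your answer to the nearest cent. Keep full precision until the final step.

electric oven: 4540 W × 2.5 h × 7 d = 79,450 Wh = 79.45 kWh
washing machine: 833 W × 3.1 h × 7 d = 18,076 Wh = 18.08 kWh
aquarium pump: 14.42 W × 11 h × 7 d = 1,110 Wh = 1.11 kWh
Wi-Fi router: 10.09 W × 0.652 h × 7 d = 46 Wh = 0.04605 kWh
Total energy = 79.45 + 18.08 + 1.11 + 0.04605 = 98.68 kWh
Cost = 98.68 kWh × $0.176 = $17.37

$17.37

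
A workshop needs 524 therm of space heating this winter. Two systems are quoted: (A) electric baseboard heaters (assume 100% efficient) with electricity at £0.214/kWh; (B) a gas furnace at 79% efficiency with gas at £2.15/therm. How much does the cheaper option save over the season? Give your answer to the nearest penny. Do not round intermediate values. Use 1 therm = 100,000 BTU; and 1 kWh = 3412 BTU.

Heat load = 524 therm × 100,000 = 52,400,000 BTU
Gas: input = 52,400,000 / 0.790 = 66,329,114 BTU = 663.3 therm → 663.3 × £2.15 = £1,426.08
Electric: 52,400,000 BTU / 3412 = 15,360 kWh → × £0.214 = £3,286.52
Difference = |£1,426.08 − £3,286.52| = £1,860.44

£1860.44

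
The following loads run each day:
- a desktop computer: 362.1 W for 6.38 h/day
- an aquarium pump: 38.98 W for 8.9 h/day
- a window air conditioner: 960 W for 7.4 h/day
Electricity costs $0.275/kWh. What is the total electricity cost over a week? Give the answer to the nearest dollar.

$19

desktop computer: 362.1 W × 6.38 h × 7 d = 16,171 Wh = 16.17 kWh
aquarium pump: 38.98 W × 8.9 h × 7 d = 2,428 Wh = 2.428 kWh
window air conditioner: 960 W × 7.4 h × 7 d = 49,728 Wh = 49.73 kWh
Total energy = 16.17 + 2.428 + 49.73 = 68.33 kWh
Cost = 68.33 kWh × $0.275 = $18.79 ≈ $19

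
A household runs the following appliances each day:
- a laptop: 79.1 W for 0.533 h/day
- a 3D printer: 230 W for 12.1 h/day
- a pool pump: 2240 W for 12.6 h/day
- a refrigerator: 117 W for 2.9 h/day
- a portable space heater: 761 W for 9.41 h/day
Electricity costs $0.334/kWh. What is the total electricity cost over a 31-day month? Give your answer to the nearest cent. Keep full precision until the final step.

$399.14

laptop: 79.1 W × 0.533 h × 31 d = 1,307 Wh = 1.307 kWh
3D printer: 230 W × 12.1 h × 31 d = 86,273 Wh = 86.27 kWh
pool pump: 2240 W × 12.6 h × 31 d = 874,944 Wh = 874.9 kWh
refrigerator: 117 W × 2.9 h × 31 d = 10,518 Wh = 10.52 kWh
portable space heater: 761 W × 9.41 h × 31 d = 221,991 Wh = 222 kWh
Total energy = 1.307 + 86.27 + 874.9 + 10.52 + 222 = 1,195 kWh
Cost = 1,195 kWh × $0.334 = $399.14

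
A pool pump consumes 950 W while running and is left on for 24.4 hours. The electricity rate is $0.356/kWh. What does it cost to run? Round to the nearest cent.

Energy = 950 W × 24.4 h = 23,180 Wh = 23.18 kWh
Cost = 23.18 kWh × $0.356/kWh = $8.25

$8.25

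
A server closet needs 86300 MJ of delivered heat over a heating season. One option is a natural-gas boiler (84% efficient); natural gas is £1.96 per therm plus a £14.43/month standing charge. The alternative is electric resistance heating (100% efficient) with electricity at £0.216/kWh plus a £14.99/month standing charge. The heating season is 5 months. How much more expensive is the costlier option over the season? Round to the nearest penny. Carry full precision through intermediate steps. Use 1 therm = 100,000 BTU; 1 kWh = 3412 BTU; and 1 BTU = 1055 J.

Heat load = 86300 MJ = 86,300,000,000 J / 1055 = 81,800,948 BTU
Gas: input = 81,800,948 / 0.84 = 97,382,081 BTU = 973.8 therm → 973.8 × £1.96 = £1,908.69; + 5 × £14.43 standing = £1,980.84
Electric: 81,800,948 BTU / 3412 = 23,970 kWh → × £0.216 = £5,178.49; + 5 × £14.99 standing = £5,253.44
Difference = |£1,980.84 − £5,253.44| = £3,272.60

£3272.60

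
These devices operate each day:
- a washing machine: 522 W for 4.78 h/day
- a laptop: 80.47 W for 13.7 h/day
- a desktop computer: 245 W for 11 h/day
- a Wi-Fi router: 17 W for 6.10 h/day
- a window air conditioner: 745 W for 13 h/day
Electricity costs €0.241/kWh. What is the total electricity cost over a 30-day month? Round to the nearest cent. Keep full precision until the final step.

€116.27

washing machine: 522 W × 4.78 h × 30 d = 74,855 Wh = 74.85 kWh
laptop: 80.47 W × 13.7 h × 30 d = 33,073 Wh = 33.07 kWh
desktop computer: 245 W × 11 h × 30 d = 80,850 Wh = 80.85 kWh
Wi-Fi router: 17 W × 6.10 h × 30 d = 3,111 Wh = 3.111 kWh
window air conditioner: 745 W × 13 h × 30 d = 290,550 Wh = 290.6 kWh
Total energy = 74.85 + 33.07 + 80.85 + 3.111 + 290.6 = 482.4 kWh
Cost = 482.4 kWh × €0.241 = €116.27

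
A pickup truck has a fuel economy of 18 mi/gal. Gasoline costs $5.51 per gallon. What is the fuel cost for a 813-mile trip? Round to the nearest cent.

$248.87

Fuel = 813 mi / 18 mpg = 45.17 gal
Cost = 45.17 gal × $5.51/gal = $248.87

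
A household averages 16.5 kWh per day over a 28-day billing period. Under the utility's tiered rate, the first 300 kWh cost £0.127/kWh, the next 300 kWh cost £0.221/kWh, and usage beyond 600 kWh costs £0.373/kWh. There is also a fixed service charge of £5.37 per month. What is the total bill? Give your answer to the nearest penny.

£79.27

Usage = 16.5 kWh/day × 28 days = 462 kWh
First 300 kWh × £0.127 = £38.10
Next 162 kWh × £0.221 = £35.80
Remaining tier: 0 kWh (not reached)
Energy charge = £73.90; + service £5.37 = £79.27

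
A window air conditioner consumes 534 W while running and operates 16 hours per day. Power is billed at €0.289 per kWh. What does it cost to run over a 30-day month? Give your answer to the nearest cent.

Energy = 534 W × 16 h/day × 30 days = 256,320 Wh = 256.3 kWh
Cost = 256.3 kWh × €0.289/kWh = €74.08

€74.08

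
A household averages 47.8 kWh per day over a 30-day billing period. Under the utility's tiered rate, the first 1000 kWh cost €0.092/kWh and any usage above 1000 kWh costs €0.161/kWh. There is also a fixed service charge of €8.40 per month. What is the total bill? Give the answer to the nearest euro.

Usage = 47.8 kWh/day × 30 days = 1434 kWh
First 1000 kWh × €0.092 = €92.00
Remaining 434 kWh × €0.161 = €69.87
Energy charge = €161.87; + service €8.40 = €170.27 ≈ €170

€170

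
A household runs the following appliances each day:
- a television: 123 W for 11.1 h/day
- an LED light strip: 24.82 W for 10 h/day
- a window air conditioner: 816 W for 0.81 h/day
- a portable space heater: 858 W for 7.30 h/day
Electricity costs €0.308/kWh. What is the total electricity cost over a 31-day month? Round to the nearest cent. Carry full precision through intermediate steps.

€81.52

television: 123 W × 11.1 h × 31 d = 42,324 Wh = 42.32 kWh
LED light strip: 24.82 W × 10 h × 31 d = 7,694 Wh = 7.694 kWh
window air conditioner: 816 W × 0.81 h × 31 d = 20,490 Wh = 20.49 kWh
portable space heater: 858 W × 7.30 h × 31 d = 194,165 Wh = 194.2 kWh
Total energy = 42.32 + 7.694 + 20.49 + 194.2 = 264.7 kWh
Cost = 264.7 kWh × €0.308 = €81.52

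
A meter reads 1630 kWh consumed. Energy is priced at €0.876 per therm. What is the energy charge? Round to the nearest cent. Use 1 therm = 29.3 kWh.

€48.73

1630 kWh × (0.03413 therm/kWh) = 55.63 therm
Cost = 55.63 therm × €0.876/therm = €48.73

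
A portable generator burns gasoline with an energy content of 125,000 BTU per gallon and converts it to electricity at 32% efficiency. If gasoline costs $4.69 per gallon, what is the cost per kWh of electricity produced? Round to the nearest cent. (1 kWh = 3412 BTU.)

$0.40

Electrical output per gallon = 125,000 BTU × 0.32 / 3412 BTU/kWh = 11.72 kWh
Cost per kWh = $4.69 / 11.72 kWh = $0.400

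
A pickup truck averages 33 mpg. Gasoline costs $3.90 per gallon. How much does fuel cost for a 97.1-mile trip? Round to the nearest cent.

$11.48

Fuel = 97.1 mi / 33 mpg = 2.942 gal
Cost = 2.942 gal × $3.90/gal = $11.48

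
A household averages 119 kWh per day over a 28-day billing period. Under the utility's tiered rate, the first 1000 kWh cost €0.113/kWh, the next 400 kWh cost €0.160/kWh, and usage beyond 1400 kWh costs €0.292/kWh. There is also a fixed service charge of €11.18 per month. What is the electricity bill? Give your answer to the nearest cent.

€752.32

Usage = 119 kWh/day × 28 days = 3332 kWh
First 1000 kWh × €0.113 = €113.00
Next 400 kWh × €0.160 = €64.00
Remaining 1932 kWh × €0.292 = €564.14
Energy charge = €741.14; + service €11.18 = €752.32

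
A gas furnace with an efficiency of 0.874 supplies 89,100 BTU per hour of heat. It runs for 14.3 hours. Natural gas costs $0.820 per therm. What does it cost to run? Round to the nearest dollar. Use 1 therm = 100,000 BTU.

Heat delivered = 89,100 BTU/h × 14.3 h = 1,274,130 BTU
Gas input = 1,274,130 / 0.874 = 1,457,815 BTU
= 1,457,815 / 100,000 = 14.58 therm
Cost = 14.58 × $0.820/therm = $11.95 ≈ $12

$12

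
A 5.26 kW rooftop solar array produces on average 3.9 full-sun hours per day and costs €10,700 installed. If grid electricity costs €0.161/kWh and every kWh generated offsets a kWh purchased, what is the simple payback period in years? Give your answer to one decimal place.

Daily generation = 5.26 kW × 3.9 h = 20.51 kWh
Annual generation = 20.51 × 365 = 7487.6 kWh
Annual savings = 7487.6 × €0.161 = €1,205.51
Payback = €10,700 / €1,205.51 = 8.88 years

8.9 years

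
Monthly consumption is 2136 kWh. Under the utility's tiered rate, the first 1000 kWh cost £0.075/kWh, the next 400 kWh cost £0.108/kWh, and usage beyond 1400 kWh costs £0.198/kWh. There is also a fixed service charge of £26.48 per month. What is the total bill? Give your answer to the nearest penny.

First 1000 kWh × £0.075 = £75.00
Next 400 kWh × £0.108 = £43.20
Remaining 736 kWh × £0.198 = £145.73
Energy charge = £263.93; + service £26.48 = £290.41

£290.41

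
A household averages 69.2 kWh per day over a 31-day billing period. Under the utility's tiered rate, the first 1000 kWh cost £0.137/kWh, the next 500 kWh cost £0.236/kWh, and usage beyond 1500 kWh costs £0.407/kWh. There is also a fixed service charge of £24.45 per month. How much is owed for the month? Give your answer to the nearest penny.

£542.05

Usage = 69.2 kWh/day × 31 days = 2145.2 kWh
First 1000 kWh × £0.137 = £137.00
Next 500 kWh × £0.236 = £118.00
Remaining 645.2 kWh × £0.407 = £262.60
Energy charge = £517.60; + service £24.45 = £542.05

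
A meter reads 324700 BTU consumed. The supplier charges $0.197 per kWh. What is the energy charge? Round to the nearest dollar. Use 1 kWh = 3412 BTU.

324700 BTU × (0.00029308 kWh/BTU) = 95.16 kWh
Cost = 95.16 kWh × $0.197/kWh = $18.75 ≈ $19

$19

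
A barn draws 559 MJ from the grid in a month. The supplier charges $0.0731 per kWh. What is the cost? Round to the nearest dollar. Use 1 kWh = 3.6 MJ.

$11

559 MJ × (0.27778 kWh/MJ) = 155.3 kWh
Cost = 155.3 kWh × $0.0731/kWh = $11.35 ≈ $11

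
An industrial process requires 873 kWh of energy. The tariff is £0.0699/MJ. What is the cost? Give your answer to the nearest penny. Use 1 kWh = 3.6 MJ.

873 kWh × (3.6 MJ/kWh) = 3,143 MJ
Cost = 3,143 MJ × £0.0699/MJ = £219.68

£219.68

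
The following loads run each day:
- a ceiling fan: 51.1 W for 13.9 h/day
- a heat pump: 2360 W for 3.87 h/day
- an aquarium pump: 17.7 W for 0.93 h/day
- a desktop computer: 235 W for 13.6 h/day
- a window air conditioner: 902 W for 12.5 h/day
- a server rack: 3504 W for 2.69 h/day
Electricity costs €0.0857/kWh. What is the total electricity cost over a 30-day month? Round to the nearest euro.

€87

ceiling fan: 51.1 W × 13.9 h × 30 d = 21,309 Wh = 21.31 kWh
heat pump: 2360 W × 3.87 h × 30 d = 273,996 Wh = 274 kWh
aquarium pump: 17.7 W × 0.93 h × 30 d = 494 Wh = 0.4938 kWh
desktop computer: 235 W × 13.6 h × 30 d = 95,880 Wh = 95.88 kWh
window air conditioner: 902 W × 12.5 h × 30 d = 338,250 Wh = 338.2 kWh
server rack: 3504 W × 2.69 h × 30 d = 282,773 Wh = 282.8 kWh
Total energy = 21.31 + 274 + 0.4938 + 95.88 + 338.2 + 282.8 = 1,013 kWh
Cost = 1,013 kWh × €0.0857 = €86.79 ≈ €87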